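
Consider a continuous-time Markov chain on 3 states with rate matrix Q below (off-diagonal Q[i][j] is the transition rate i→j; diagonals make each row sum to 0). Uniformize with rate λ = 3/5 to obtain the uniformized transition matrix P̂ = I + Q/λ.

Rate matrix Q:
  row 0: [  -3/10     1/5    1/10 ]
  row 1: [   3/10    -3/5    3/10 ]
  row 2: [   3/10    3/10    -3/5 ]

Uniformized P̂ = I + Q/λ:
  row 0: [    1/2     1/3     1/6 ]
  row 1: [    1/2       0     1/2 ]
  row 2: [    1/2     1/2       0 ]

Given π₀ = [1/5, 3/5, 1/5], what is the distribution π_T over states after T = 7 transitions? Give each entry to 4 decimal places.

t=0: π = [0.2000, 0.6000, 0.2000]
t=1: π = [0.5000, 0.1667, 0.3333]
t=2: π = [0.5000, 0.3333, 0.1667]
t=3: π = [0.5000, 0.2500, 0.2500]
t=4: π = [0.5000, 0.2917, 0.2083]
t=5: π = [0.5000, 0.2708, 0.2292]
t=6: π = [0.5000, 0.2813, 0.2188]
t=7: π = [0.5000, 0.2760, 0.2240]

π = [0.5000, 0.2760, 0.2240]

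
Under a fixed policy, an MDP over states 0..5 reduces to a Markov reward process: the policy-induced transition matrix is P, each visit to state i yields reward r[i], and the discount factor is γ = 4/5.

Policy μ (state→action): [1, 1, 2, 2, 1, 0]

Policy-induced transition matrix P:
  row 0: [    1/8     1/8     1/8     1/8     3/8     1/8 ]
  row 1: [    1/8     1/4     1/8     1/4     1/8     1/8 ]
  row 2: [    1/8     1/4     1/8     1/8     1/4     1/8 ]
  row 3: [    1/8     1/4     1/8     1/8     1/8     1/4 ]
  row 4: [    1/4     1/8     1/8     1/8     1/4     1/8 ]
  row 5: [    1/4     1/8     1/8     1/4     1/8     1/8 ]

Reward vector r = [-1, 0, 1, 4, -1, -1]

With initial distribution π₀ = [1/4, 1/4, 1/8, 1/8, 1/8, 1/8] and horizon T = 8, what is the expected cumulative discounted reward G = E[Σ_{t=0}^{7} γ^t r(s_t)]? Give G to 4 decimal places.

t=0: π = [0.2500, 0.2500, 0.1250, 0.1250, 0.1250, 0.1250], E[r] = 0.1250, γ^t·E[r] = 0.125000, running G = 0.125000
t=1: π = [0.1563, 0.1875, 0.1250, 0.1719, 0.2188, 0.1406], E[r] = 0.2969, γ^t·E[r] = 0.237500, running G = 0.362500
t=2: π = [0.1699, 0.1855, 0.1250, 0.1660, 0.2070, 0.1465], E[r] = 0.2656, γ^t·E[r] = 0.170000, running G = 0.532500
t=3: π = [0.1692, 0.1846, 0.1250, 0.1665, 0.2090, 0.1458], E[r] = 0.2671, γ^t·E[r] = 0.136750, running G = 0.669250
t=4: π = [0.1693, 0.1845, 0.1250, 0.1663, 0.2090, 0.1458], E[r] = 0.2660, γ^t·E[r] = 0.108938, running G = 0.778188
t=5: π = [0.1694, 0.1845, 0.1250, 0.1663, 0.2091, 0.1458], E[r] = 0.2659, γ^t·E[r] = 0.087139, running G = 0.865326
t=6: π = [0.1694, 0.1845, 0.1250, 0.1663, 0.2091, 0.1458], E[r] = 0.2659, γ^t·E[r] = 0.069700, running G = 0.935026
t=7: π = [0.1694, 0.1845, 0.1250, 0.1663, 0.2091, 0.1458], E[r] = 0.2659, γ^t·E[r] = 0.055759, running G = 0.990785

G = 0.9908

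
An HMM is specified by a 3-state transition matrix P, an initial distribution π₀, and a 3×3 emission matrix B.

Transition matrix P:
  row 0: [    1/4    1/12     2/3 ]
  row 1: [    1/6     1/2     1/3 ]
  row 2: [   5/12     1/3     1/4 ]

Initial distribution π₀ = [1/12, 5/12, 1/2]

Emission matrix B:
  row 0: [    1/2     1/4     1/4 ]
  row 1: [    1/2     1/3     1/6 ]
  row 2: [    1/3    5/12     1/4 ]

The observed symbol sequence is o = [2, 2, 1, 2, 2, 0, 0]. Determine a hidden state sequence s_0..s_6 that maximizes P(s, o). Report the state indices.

t=0: δ = [2.083e-02, 6.944e-02, 1.250e-01]  (obs o_0=2)
t=1: δ = [1.302e-02, 6.944e-03, 7.812e-03]  ψ = [2, 2, 2]  (obs o_1=2)
t=2: δ = [8.138e-04, 1.157e-03, 3.617e-03]  ψ = [0, 1, 0]  (obs o_2=1)
t=3: δ = [3.768e-04, 2.009e-04, 2.261e-04]  ψ = [2, 2, 2]  (obs o_3=2)
t=4: δ = [2.355e-05, 1.674e-05, 6.279e-05]  ψ = [0, 1, 0]  (obs o_4=2)
t=5: δ = [1.308e-05, 1.047e-05, 5.233e-06]  ψ = [2, 2, 0]  (obs o_5=0)
t=6: δ = [1.635e-06, 2.616e-06, 2.907e-06]  ψ = [0, 1, 0]  (obs o_6=0)
backtrack: best end state = 2; path = [2, 0, 2, 0, 2, 0, 2]

path = [2, 0, 2, 0, 2, 0, 2]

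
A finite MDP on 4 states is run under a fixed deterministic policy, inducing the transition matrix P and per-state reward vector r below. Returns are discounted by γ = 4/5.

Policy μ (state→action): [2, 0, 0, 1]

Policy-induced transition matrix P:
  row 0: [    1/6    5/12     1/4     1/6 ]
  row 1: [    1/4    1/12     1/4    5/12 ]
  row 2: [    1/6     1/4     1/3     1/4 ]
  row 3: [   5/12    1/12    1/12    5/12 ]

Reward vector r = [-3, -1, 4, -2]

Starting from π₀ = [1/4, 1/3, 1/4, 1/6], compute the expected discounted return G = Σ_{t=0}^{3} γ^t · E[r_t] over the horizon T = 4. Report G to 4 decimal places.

G = -1.7437

t=0: π = [0.2500, 0.3333, 0.2500, 0.1667], E[r] = -0.4167, γ^t·E[r] = -0.416667, running G = -0.416667
t=1: π = [0.2361, 0.2083, 0.2431, 0.3125], E[r] = -0.5694, γ^t·E[r] = -0.455556, running G = -0.872222
t=2: π = [0.2622, 0.2025, 0.2182, 0.3171], E[r] = -0.7506, γ^t·E[r] = -0.480370, running G = -1.352593
t=3: π = [0.2628, 0.2071, 0.2153, 0.3148], E[r] = -0.7638, γ^t·E[r] = -0.391062, running G = -1.743654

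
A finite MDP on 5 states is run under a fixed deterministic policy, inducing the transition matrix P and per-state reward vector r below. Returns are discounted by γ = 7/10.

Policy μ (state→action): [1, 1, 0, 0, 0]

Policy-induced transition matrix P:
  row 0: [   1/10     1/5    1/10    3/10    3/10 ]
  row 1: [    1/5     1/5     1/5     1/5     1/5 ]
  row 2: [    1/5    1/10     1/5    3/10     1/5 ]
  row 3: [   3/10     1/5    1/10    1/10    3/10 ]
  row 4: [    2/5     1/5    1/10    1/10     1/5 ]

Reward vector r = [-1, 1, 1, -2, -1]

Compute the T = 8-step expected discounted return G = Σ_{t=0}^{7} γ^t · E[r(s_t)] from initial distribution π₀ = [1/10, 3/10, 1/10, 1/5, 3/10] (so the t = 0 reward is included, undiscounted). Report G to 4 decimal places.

t=0: π = [0.1000, 0.3000, 0.1000, 0.2000, 0.3000], E[r] = -0.4000, γ^t·E[r] = -0.400000, running G = -0.400000
t=1: π = [0.2700, 0.1900, 0.1400, 0.1700, 0.2300], E[r] = -0.5100, γ^t·E[r] = -0.357000, running G = -0.757000
t=2: π = [0.2360, 0.1860, 0.1330, 0.2010, 0.2440], E[r] = -0.5630, γ^t·E[r] = -0.275870, running G = -1.032870
t=3: π = [0.2453, 0.1867, 0.1319, 0.1924, 0.2437], E[r] = -0.5552, γ^t·E[r] = -0.190434, running G = -1.223304
t=4: π = [0.2435, 0.1868, 0.1319, 0.1941, 0.2438], E[r] = -0.5568, γ^t·E[r] = -0.133680, running G = -1.356984
t=5: π = [0.2438, 0.1868, 0.1319, 0.1937, 0.2438], E[r] = -0.5564, γ^t·E[r] = -0.093511, running G = -1.450495
t=6: π = [0.2437, 0.1868, 0.1319, 0.1938, 0.2438], E[r] = -0.5565, γ^t·E[r] = -0.065466, running G = -1.515962
t=7: π = [0.2438, 0.1868, 0.1319, 0.1938, 0.2438], E[r] = -0.5564, γ^t·E[r] = -0.045825, running G = -1.561787

G = -1.5618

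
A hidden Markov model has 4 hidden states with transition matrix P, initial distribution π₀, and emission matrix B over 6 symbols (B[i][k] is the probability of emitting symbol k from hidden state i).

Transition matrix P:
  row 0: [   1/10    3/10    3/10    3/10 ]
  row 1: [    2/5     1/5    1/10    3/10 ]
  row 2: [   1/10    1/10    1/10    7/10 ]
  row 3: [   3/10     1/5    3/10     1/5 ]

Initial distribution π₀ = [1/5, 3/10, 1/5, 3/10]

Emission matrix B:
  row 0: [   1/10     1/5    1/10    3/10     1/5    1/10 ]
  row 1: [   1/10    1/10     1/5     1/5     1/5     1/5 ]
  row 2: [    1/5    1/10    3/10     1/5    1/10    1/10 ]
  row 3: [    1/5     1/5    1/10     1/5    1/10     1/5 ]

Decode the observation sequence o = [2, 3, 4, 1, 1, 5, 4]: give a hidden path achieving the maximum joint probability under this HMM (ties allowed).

t=0: δ = [2.000e-02, 6.000e-02, 6.000e-02, 3.000e-02]  (obs o_0=2)
t=1: δ = [7.200e-03, 2.400e-03, 1.800e-03, 8.400e-03]  ψ = [1, 1, 3, 2]  (obs o_1=3)
t=2: δ = [5.040e-04, 4.320e-04, 2.520e-04, 2.160e-04]  ψ = [3, 0, 3, 0]  (obs o_2=4)
t=3: δ = [3.456e-05, 1.512e-05, 1.512e-05, 3.528e-05]  ψ = [1, 0, 0, 2]  (obs o_3=1)
t=4: δ = [2.117e-06, 1.037e-06, 1.058e-06, 2.117e-06]  ψ = [3, 0, 3, 2]  (obs o_4=1)
t=5: δ = [6.350e-08, 1.270e-07, 6.350e-08, 1.482e-07]  ψ = [3, 0, 0, 2]  (obs o_5=5)
t=6: δ = [1.016e-08, 5.927e-09, 4.445e-09, 4.445e-09]  ψ = [1, 3, 3, 2]  (obs o_6=4)
backtrack: best end state = 0; path = [2, 3, 2, 3, 0, 1, 0]

path = [2, 3, 2, 3, 0, 1, 0]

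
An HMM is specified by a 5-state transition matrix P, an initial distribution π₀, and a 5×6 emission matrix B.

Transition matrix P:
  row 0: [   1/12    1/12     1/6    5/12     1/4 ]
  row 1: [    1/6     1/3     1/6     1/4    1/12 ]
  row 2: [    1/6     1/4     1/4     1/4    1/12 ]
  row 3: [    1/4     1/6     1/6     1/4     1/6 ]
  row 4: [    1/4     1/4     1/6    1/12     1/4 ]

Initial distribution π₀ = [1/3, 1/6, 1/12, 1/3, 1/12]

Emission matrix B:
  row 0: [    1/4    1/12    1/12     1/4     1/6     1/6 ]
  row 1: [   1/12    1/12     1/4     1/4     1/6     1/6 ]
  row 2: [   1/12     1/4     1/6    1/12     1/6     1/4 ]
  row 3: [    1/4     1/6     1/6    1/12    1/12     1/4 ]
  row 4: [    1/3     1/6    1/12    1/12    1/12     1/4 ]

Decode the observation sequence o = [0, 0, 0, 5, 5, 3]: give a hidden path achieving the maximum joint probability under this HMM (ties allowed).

t=0: δ = [8.333e-02, 1.389e-02, 6.944e-03, 8.333e-02, 2.778e-02]  (obs o_0=0)
t=1: δ = [5.208e-03, 1.157e-03, 1.157e-03, 8.681e-03, 6.944e-03]  ψ = [3, 3, 0, 0, 0]  (obs o_1=0)
t=2: δ = [5.425e-04, 1.447e-04, 1.206e-04, 5.425e-04, 5.787e-04]  ψ = [3, 4, 3, 0, 4]  (obs o_2=0)
t=3: δ = [2.411e-05, 2.411e-05, 2.411e-05, 5.651e-05, 3.617e-05]  ψ = [4, 4, 4, 0, 4]  (obs o_3=5)
t=4: δ = [2.355e-06, 1.570e-06, 2.355e-06, 3.532e-06, 2.355e-06]  ψ = [3, 3, 3, 3, 3]  (obs o_4=5)
t=5: δ = [2.208e-07, 1.472e-07, 4.906e-08, 8.176e-08, 4.906e-08]  ψ = [3, 2, 2, 0, 0]  (obs o_5=3)
backtrack: best end state = 0; path = [0, 3, 0, 3, 3, 0]

path = [0, 3, 0, 3, 3, 0]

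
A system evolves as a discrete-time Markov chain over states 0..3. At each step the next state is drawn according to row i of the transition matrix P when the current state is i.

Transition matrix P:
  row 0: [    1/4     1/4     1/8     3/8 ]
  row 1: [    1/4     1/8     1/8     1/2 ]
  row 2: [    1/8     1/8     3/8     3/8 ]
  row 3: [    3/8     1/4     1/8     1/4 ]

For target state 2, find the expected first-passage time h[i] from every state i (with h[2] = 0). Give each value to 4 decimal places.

First-step conditioning: h[2] = 0; for i ≠ 2, h[i] = 1 + Σ_k P[i][k]·h[k].
  h[0] = 1 + 1/4·h[0] + 1/4·h[1] + 3/8·h[3]
  h[1] = 1 + 1/4·h[0] + 1/8·h[1] + 1/2·h[3]
  h[3] = 1 + 3/8·h[0] + 1/4·h[1] + 1/4·h[3]
Solving the 3×3 linear system over states ≠ 2 gives exactly h = [8, 8, 0, 8] (h[2] = 0 is the target).

h = [8.0000, 8.0000, 0.0000, 8.0000]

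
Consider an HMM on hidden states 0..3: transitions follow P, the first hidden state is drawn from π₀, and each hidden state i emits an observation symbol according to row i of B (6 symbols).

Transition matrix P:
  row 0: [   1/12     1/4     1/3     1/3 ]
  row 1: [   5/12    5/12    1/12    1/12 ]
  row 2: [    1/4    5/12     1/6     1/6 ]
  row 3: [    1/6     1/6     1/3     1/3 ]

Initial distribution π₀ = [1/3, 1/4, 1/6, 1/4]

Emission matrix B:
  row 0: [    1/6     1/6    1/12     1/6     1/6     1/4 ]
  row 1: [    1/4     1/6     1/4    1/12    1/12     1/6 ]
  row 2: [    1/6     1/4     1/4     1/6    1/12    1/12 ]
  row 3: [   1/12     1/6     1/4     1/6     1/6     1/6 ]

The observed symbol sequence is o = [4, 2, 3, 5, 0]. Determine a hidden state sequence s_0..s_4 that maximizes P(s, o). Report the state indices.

t=0: δ = [5.556e-02, 2.083e-02, 1.389e-02, 4.167e-02]  (obs o_0=4)
t=1: δ = [7.234e-04, 3.472e-03, 4.630e-03, 4.630e-03]  ψ = [1, 0, 0, 0]  (obs o_1=2)
t=2: δ = [2.411e-04, 1.608e-04, 2.572e-04, 2.572e-04]  ψ = [1, 2, 3, 3]  (obs o_2=3)
t=3: δ = [1.674e-05, 1.786e-05, 7.144e-06, 1.429e-05]  ψ = [1, 2, 3, 3]  (obs o_3=5)
t=4: δ = [1.240e-06, 1.861e-06, 9.303e-07, 4.651e-07]  ψ = [1, 1, 0, 0]  (obs o_4=0)
backtrack: best end state = 1; path = [0, 3, 2, 1, 1]

path = [0, 3, 2, 1, 1]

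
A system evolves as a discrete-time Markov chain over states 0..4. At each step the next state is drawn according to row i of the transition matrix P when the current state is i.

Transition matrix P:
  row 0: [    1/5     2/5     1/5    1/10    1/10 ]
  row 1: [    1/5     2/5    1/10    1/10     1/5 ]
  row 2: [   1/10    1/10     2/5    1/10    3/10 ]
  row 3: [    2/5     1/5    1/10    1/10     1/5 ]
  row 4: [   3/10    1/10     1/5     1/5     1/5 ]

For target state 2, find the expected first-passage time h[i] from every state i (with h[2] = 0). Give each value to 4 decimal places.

First-step conditioning: h[2] = 0; for i ≠ 2, h[i] = 1 + Σ_k P[i][k]·h[k].
  h[0] = 1 + 1/5·h[0] + 2/5·h[1] + 1/10·h[3] + 1/10·h[4]
  h[1] = 1 + 1/5·h[0] + 2/5·h[1] + 1/10·h[3] + 1/5·h[4]
  h[3] = 1 + 2/5·h[0] + 1/5·h[1] + 1/10·h[3] + 1/5·h[4]
  h[4] = 1 + 3/10·h[0] + 1/10·h[1] + 1/5·h[3] + 1/5·h[4]
Solving the 4×4 linear system over states ≠ 2 gives exactly h = [4610/717, 5060/717, 0, 4970/717, 1500/239] (h[2] = 0 is the target).

h = [6.4296, 7.0572, 0.0000, 6.9317, 6.2762]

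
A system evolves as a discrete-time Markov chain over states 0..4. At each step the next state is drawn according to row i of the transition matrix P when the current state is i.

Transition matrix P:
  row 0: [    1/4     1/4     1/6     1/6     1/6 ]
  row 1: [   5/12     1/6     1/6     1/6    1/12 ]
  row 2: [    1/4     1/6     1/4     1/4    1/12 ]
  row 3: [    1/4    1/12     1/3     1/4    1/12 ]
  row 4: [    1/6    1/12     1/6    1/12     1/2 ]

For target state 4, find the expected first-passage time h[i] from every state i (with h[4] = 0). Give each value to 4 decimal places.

First-step conditioning: h[4] = 0; for i ≠ 4, h[i] = 1 + Σ_k P[i][k]·h[k].
  h[0] = 1 + 1/4·h[0] + 1/4·h[1] + 1/6·h[2] + 1/6·h[3]
  h[1] = 1 + 5/12·h[0] + 1/6·h[1] + 1/6·h[2] + 1/6·h[3]
  h[2] = 1 + 1/4·h[0] + 1/6·h[1] + 1/4·h[2] + 1/4·h[3]
  h[3] = 1 + 1/4·h[0] + 1/12·h[1] + 1/3·h[2] + 1/4·h[3]
Solving the 4×4 linear system over states ≠ 4 gives exactly h = [18564/2161, 19992/2161, 20280/2161, 20304/2161, 0] (h[4] = 0 is the target).

h = [8.5905, 9.2513, 9.3845, 9.3957, 0.0000]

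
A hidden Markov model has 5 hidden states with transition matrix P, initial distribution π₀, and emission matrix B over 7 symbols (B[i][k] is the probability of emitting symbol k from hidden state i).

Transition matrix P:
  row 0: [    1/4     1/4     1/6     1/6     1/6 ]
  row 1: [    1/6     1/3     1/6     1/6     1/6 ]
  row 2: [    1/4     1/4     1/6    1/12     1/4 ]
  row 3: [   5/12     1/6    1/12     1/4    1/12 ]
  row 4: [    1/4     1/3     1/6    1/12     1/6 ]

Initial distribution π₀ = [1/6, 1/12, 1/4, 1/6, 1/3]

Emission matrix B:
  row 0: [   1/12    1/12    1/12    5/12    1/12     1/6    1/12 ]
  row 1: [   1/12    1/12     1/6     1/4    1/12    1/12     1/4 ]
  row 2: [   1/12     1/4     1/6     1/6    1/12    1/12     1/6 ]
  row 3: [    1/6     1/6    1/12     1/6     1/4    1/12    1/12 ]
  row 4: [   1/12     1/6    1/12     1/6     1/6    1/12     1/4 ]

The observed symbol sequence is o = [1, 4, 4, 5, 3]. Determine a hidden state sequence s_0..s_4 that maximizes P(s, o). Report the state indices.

t=0: δ = [1.389e-02, 6.944e-03, 6.250e-02, 2.778e-02, 5.556e-02]  (obs o_0=1)
t=1: δ = [1.302e-03, 1.543e-03, 8.681e-04, 1.736e-03, 2.604e-03]  ψ = [2, 4, 2, 3, 2]  (obs o_1=4)
t=2: δ = [6.028e-05, 7.234e-05, 3.617e-05, 1.085e-04, 7.234e-05]  ψ = [3, 4, 4, 3, 4]  (obs o_2=4)
t=3: δ = [7.535e-06, 2.009e-06, 1.005e-06, 2.261e-06, 1.005e-06]  ψ = [3, 1, 1, 3, 1]  (obs o_3=5)
t=4: δ = [7.849e-07, 4.710e-07, 2.093e-07, 2.093e-07, 2.093e-07]  ψ = [0, 0, 0, 0, 0]  (obs o_4=3)
backtrack: best end state = 0; path = [3, 3, 3, 0, 0]

path = [3, 3, 3, 0, 0]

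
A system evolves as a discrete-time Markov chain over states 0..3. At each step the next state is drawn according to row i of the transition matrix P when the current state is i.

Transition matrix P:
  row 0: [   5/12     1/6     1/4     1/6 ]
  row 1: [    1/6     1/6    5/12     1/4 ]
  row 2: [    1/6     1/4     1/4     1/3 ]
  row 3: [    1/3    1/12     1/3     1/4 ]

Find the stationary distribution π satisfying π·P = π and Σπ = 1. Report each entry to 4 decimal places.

π = [0.2782, 0.1706, 0.2994, 0.2518]

Balance equations π_j = Σ_i π_i·P[i][j]:
  π_0 = 5/12·π_0 + 1/6·π_1 + 1/6·π_2 + 1/3·π_3
  π_1 = 1/6·π_0 + 1/6·π_1 + 1/4·π_2 + 1/12·π_3
  π_2 = 1/4·π_0 + 5/12·π_1 + 1/4·π_2 + 1/3·π_3
  normalize: π_0 + π_1 + π_2 + π_3 = 1
Solving the linear system gives exactly π = [432/1553, 265/1553, 465/1553, 391/1553].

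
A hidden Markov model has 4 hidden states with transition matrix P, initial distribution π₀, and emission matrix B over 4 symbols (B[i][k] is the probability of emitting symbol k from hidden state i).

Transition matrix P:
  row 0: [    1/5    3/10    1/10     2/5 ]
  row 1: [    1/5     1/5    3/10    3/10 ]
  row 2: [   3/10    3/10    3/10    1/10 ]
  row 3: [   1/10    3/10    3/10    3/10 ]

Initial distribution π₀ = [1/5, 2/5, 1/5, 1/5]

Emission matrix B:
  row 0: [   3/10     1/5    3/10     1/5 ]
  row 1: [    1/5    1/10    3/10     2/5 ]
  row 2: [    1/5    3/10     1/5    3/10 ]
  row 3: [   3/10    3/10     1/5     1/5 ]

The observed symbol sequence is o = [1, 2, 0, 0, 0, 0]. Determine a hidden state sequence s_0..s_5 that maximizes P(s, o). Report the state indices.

path = [2, 0, 3, 3, 3, 3]

t=0: δ = [4.000e-02, 4.000e-02, 6.000e-02, 6.000e-02]  (obs o_0=1)
t=1: δ = [5.400e-03, 5.400e-03, 3.600e-03, 3.600e-03]  ψ = [2, 2, 2, 3]  (obs o_1=2)
t=2: δ = [3.240e-04, 3.240e-04, 3.240e-04, 6.480e-04]  ψ = [0, 0, 1, 0]  (obs o_2=0)
t=3: δ = [2.916e-05, 3.888e-05, 3.888e-05, 5.832e-05]  ψ = [2, 3, 3, 3]  (obs o_3=0)
t=4: δ = [3.499e-06, 3.499e-06, 3.499e-06, 5.249e-06]  ψ = [2, 3, 3, 3]  (obs o_4=0)
t=5: δ = [3.149e-07, 3.149e-07, 3.149e-07, 4.724e-07]  ψ = [2, 3, 3, 3]  (obs o_5=0)
backtrack: best end state = 3; path = [2, 0, 3, 3, 3, 3]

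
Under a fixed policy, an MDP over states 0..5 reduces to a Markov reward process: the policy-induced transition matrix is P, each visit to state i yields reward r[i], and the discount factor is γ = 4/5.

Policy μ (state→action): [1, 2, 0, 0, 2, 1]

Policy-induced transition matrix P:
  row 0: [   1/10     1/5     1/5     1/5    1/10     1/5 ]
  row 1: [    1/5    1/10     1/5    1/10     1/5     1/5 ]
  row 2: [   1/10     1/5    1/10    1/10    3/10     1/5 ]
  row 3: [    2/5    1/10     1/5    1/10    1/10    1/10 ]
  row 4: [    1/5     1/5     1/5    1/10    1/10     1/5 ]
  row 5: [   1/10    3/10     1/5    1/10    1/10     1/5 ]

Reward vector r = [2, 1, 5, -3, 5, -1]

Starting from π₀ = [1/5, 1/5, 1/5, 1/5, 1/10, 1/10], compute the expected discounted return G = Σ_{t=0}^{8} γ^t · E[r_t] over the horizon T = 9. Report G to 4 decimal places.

G = 6.9894

t=0: π = [0.2000, 0.2000, 0.2000, 0.2000, 0.1000, 0.1000], E[r] = 1.4000, γ^t·E[r] = 1.400000, running G = 1.400000
t=1: π = [0.1900, 0.1700, 0.1800, 0.1200, 0.1600, 0.1800], E[r] = 1.7100, γ^t·E[r] = 1.368000, running G = 2.768000
t=2: π = [0.1690, 0.1890, 0.1820, 0.1190, 0.1530, 0.1880], E[r] = 1.6570, γ^t·E[r] = 1.060480, running G = 3.828480
t=3: π = [0.1699, 0.1880, 0.1818, 0.1169, 0.1553, 0.1881], E[r] = 1.6745, γ^t·E[r] = 0.857344, running G = 4.685824
t=4: π = [0.1694, 0.1883, 0.1818, 0.1170, 0.1552, 0.1883], E[r] = 1.6727, γ^t·E[r] = 0.685154, running G = 5.370978
t=5: π = [0.1694, 0.1883, 0.1818, 0.1169, 0.1552, 0.1883], E[r] = 1.6731, γ^t·E[r] = 0.548254, running G = 5.919232
t=6: π = [0.1694, 0.1883, 0.1818, 0.1169, 0.1552, 0.1883], E[r] = 1.6731, γ^t·E[r] = 0.438590, running G = 6.357823
t=7: π = [0.1694, 0.1883, 0.1818, 0.1169, 0.1552, 0.1883], E[r] = 1.6731, γ^t·E[r] = 0.350874, running G = 6.708697
t=8: π = [0.1694, 0.1883, 0.1818, 0.1169, 0.1552, 0.1883], E[r] = 1.6731, γ^t·E[r] = 0.280699, running G = 6.989396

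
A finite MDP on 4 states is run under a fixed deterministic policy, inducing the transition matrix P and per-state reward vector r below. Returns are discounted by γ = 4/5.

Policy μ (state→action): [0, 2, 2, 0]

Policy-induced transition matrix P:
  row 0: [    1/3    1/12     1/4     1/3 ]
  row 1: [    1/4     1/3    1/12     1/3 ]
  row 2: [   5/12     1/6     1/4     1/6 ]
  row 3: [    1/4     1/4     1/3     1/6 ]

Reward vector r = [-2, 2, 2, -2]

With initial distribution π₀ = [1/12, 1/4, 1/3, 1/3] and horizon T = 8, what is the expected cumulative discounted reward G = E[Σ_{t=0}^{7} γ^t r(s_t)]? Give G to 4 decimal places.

t=0: π = [0.0833, 0.2500, 0.3333, 0.3333], E[r] = 0.3333, γ^t·E[r] = 0.333333, running G = 0.333333
t=1: π = [0.3125, 0.2292, 0.2361, 0.2222], E[r] = -0.1389, γ^t·E[r] = -0.111111, running G = 0.222222
t=2: π = [0.3154, 0.1973, 0.2303, 0.2569], E[r] = -0.2894, γ^t·E[r] = -0.185185, running G = 0.037037
t=3: π = [0.3147, 0.1947, 0.2385, 0.2521], E[r] = -0.2672, γ^t·E[r] = -0.136790, running G = -0.099753
t=4: π = [0.3160, 0.1939, 0.2386, 0.2516], E[r] = -0.2701, γ^t·E[r] = -0.110650, running G = -0.210403
t=5: π = [0.3161, 0.1936, 0.2386, 0.2516], E[r] = -0.2710, γ^t·E[r] = -0.088786, running G = -0.299189
t=6: π = [0.3161, 0.1936, 0.2387, 0.2516], E[r] = -0.2709, γ^t·E[r] = -0.071023, running G = -0.370212
t=7: π = [0.3161, 0.1936, 0.2387, 0.2516], E[r] = -0.2710, γ^t·E[r] = -0.056824, running G = -0.427037

G = -0.4270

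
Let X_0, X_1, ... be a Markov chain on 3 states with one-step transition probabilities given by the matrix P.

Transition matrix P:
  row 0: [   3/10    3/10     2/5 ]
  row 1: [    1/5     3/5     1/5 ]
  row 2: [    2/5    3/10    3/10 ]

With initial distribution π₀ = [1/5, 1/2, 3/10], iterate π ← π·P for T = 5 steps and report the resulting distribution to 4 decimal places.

t=0: π = [0.2000, 0.5000, 0.3000]
t=1: π = [0.2800, 0.4500, 0.2700]
t=2: π = [0.2820, 0.4350, 0.2830]
t=3: π = [0.2848, 0.4305, 0.2847]
t=4: π = [0.2854, 0.4292, 0.2854]
t=5: π = [0.2856, 0.4287, 0.2856]

π = [0.2856, 0.4287, 0.2856]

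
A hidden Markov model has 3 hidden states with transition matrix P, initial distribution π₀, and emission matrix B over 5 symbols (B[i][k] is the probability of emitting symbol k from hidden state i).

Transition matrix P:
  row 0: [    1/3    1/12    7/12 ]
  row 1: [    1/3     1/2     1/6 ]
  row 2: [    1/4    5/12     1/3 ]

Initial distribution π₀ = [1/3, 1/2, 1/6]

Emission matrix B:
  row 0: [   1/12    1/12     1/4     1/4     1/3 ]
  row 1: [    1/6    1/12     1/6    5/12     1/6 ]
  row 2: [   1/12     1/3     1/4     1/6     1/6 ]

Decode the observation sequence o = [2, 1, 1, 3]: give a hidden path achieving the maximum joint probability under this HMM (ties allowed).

t=0: δ = [8.333e-02, 8.333e-02, 4.167e-02]  (obs o_0=2)
t=1: δ = [2.315e-03, 3.472e-03, 1.620e-02]  ψ = [0, 1, 0]  (obs o_1=1)
t=2: δ = [3.376e-04, 5.626e-04, 1.800e-03]  ψ = [2, 2, 2]  (obs o_2=1)
t=3: δ = [1.125e-04, 3.126e-04, 1.000e-04]  ψ = [2, 2, 2]  (obs o_3=3)
backtrack: best end state = 1; path = [0, 2, 2, 1]

path = [0, 2, 2, 1]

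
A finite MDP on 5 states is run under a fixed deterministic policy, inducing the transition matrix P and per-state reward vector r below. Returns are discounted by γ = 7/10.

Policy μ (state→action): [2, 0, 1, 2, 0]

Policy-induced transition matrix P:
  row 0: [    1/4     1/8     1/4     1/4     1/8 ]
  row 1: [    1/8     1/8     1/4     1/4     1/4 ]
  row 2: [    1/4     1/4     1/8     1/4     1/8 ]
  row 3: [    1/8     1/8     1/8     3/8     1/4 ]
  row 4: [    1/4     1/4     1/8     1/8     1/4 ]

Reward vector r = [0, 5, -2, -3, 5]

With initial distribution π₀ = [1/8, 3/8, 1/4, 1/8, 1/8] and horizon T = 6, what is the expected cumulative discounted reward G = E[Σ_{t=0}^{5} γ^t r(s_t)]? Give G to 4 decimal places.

G = 3.1072

t=0: π = [0.1250, 0.3750, 0.2500, 0.1250, 0.1250], E[r] = 1.6250, γ^t·E[r] = 1.625000, running G = 1.625000
t=1: π = [0.1875, 0.1719, 0.1875, 0.2500, 0.2031], E[r] = 0.7500, γ^t·E[r] = 0.525000, running G = 2.150000
t=2: π = [0.1973, 0.1738, 0.1699, 0.2559, 0.2031], E[r] = 0.7773, γ^t·E[r] = 0.380898, running G = 2.530898
t=3: π = [0.1963, 0.1716, 0.1714, 0.2566, 0.2041], E[r] = 0.7661, γ^t·E[r] = 0.262777, running G = 2.793675
t=4: π = [0.1965, 0.1719, 0.1710, 0.2566, 0.2040], E[r] = 0.7682, γ^t·E[r] = 0.184449, running G = 2.978125
t=5: π = [0.1964, 0.1719, 0.1711, 0.2566, 0.2041], E[r] = 0.7679, γ^t·E[r] = 0.129066, running G = 3.107191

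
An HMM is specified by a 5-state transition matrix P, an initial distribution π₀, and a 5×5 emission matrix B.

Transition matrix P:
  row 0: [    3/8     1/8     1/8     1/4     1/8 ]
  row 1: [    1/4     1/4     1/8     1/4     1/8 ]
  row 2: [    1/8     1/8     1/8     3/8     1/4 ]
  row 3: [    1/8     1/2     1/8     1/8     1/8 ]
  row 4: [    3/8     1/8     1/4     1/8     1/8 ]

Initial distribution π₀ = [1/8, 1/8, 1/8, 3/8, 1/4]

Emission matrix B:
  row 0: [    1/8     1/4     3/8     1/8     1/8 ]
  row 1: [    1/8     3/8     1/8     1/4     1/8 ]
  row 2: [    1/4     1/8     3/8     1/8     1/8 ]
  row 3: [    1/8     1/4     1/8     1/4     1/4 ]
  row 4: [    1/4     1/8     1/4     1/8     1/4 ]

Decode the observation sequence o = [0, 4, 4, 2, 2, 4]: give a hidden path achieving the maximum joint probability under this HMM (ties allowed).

path = [4, 0, 0, 0, 0, 3]

t=0: δ = [1.562e-02, 1.562e-02, 3.125e-02, 4.688e-02, 6.250e-02]  (obs o_0=0)
t=1: δ = [2.930e-03, 2.930e-03, 1.953e-03, 2.930e-03, 1.953e-03]  ψ = [4, 3, 4, 2, 2]  (obs o_1=4)
t=2: δ = [1.373e-04, 1.831e-04, 6.104e-05, 1.831e-04, 1.221e-04]  ψ = [0, 3, 4, 0, 2]  (obs o_2=4)
t=3: δ = [1.931e-05, 1.144e-05, 1.144e-05, 5.722e-06, 5.722e-06]  ψ = [0, 3, 4, 1, 1]  (obs o_3=2)
t=4: δ = [2.716e-06, 3.576e-07, 9.052e-07, 6.035e-07, 7.153e-07]  ψ = [0, 1, 0, 0, 2]  (obs o_4=2)
t=5: δ = [1.273e-07, 4.243e-08, 4.243e-08, 1.697e-07, 8.487e-08]  ψ = [0, 0, 0, 0, 0]  (obs o_5=4)
backtrack: best end state = 3; path = [4, 0, 0, 0, 0, 3]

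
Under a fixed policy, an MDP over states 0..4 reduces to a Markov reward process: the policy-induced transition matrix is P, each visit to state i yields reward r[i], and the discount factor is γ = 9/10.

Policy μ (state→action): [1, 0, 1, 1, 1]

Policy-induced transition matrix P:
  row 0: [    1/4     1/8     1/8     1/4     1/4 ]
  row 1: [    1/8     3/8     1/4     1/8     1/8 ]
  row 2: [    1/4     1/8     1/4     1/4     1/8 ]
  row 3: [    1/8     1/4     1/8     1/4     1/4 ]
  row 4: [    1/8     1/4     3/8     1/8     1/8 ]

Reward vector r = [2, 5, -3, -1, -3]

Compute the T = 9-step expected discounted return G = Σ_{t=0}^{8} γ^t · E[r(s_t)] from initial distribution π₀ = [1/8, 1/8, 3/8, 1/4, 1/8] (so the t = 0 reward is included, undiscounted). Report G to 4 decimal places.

t=0: π = [0.1250, 0.1250, 0.3750, 0.2500, 0.1250], E[r] = -0.8750, γ^t·E[r] = -0.875000, running G = -0.875000
t=1: π = [0.1875, 0.2031, 0.2188, 0.2188, 0.1719], E[r] = 0.0000, γ^t·E[r] = 0.000000, running G = -0.875000
t=2: π = [0.1758, 0.2246, 0.2207, 0.2031, 0.1758], E[r] = 0.0820, γ^t·E[r] = 0.066445, running G = -0.808555
t=3: π = [0.1746, 0.2285, 0.2246, 0.2000, 0.1724], E[r] = 0.1008, γ^t·E[r] = 0.073505, running G = -0.735050
t=4: π = [0.1749, 0.2287, 0.2247, 0.1999, 0.1718], E[r] = 0.1036, γ^t·E[r] = 0.067977, running G = -0.667073
t=5: π = [0.1750, 0.2286, 0.2246, 0.1999, 0.1718], E[r] = 0.1037, γ^t·E[r] = 0.061226, running G = -0.605847
t=6: π = [0.1749, 0.2286, 0.2246, 0.1999, 0.1719], E[r] = 0.1037, γ^t·E[r] = 0.055093, running G = -0.550754
t=7: π = [0.1749, 0.2286, 0.2246, 0.1999, 0.1719], E[r] = 0.1037, γ^t·E[r] = 0.049585, running G = -0.501168
t=8: π = [0.1749, 0.2286, 0.2246, 0.1999, 0.1719], E[r] = 0.1037, γ^t·E[r] = 0.044627, running G = -0.456541

G = -0.4565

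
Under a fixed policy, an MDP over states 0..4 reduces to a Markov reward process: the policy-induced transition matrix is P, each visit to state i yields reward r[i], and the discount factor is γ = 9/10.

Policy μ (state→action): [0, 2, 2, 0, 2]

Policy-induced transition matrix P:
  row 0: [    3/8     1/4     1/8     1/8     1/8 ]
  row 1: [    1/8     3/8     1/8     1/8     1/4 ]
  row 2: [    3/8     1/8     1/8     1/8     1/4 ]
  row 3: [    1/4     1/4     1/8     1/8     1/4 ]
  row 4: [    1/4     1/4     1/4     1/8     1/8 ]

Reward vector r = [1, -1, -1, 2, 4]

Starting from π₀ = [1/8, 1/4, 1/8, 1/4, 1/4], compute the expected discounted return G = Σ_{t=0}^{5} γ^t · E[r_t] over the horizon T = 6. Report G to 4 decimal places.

G = 4.4909

t=0: π = [0.1250, 0.2500, 0.1250, 0.2500, 0.2500], E[r] = 1.2500, γ^t·E[r] = 1.250000, running G = 1.250000
t=1: π = [0.2500, 0.2656, 0.1563, 0.1250, 0.2031], E[r] = 0.8906, γ^t·E[r] = 0.801563, running G = 2.051563
t=2: π = [0.2676, 0.2637, 0.1504, 0.1250, 0.1934], E[r] = 0.8770, γ^t·E[r] = 0.710332, running G = 2.761895
t=3: π = [0.2693, 0.2642, 0.1492, 0.1250, 0.1924], E[r] = 0.8755, γ^t·E[r] = 0.638231, running G = 3.400125
t=4: π = [0.2693, 0.2644, 0.1490, 0.1250, 0.1923], E[r] = 0.8750, γ^t·E[r] = 0.574108, running G = 3.974233
t=5: π = [0.2692, 0.2644, 0.1490, 0.1250, 0.1923], E[r] = 0.8750, γ^t·E[r] = 0.516681, running G = 4.490914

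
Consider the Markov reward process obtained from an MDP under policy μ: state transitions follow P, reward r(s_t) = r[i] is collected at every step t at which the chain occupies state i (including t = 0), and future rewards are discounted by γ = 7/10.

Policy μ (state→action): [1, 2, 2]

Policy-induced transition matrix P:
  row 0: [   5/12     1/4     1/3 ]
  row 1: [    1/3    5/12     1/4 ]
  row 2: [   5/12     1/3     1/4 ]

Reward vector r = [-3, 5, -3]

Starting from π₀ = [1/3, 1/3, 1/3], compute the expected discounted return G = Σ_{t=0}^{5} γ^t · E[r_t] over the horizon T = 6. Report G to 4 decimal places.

G = -1.0289

t=0: π = [0.3333, 0.3333, 0.3333], E[r] = -0.3333, γ^t·E[r] = -0.333333, running G = -0.333333
t=1: π = [0.3889, 0.3333, 0.2778], E[r] = -0.3333, γ^t·E[r] = -0.233333, running G = -0.566667
t=2: π = [0.3889, 0.3287, 0.2824], E[r] = -0.3704, γ^t·E[r] = -0.181481, running G = -0.748148
t=3: π = [0.3893, 0.3283, 0.2824], E[r] = -0.3735, γ^t·E[r] = -0.128096, running G = -0.876244
t=4: π = [0.3893, 0.3283, 0.2824], E[r] = -0.3740, γ^t·E[r] = -0.089790, running G = -0.966034
t=5: π = [0.3893, 0.3282, 0.2824], E[r] = -0.3740, γ^t·E[r] = -0.062864, running G = -1.028898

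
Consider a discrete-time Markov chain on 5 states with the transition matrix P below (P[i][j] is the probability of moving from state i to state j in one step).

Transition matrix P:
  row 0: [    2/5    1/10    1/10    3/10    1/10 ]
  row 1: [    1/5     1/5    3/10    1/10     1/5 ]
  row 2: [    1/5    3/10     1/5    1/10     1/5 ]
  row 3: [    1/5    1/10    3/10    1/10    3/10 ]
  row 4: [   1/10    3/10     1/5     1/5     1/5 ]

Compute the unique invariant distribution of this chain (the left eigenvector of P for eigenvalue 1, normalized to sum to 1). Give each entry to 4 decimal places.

Balance equations π_j = Σ_i π_i·P[i][j]:
  π_0 = 2/5·π_0 + 1/5·π_1 + 1/5·π_2 + 1/5·π_3 + 1/10·π_4
  π_1 = 1/10·π_0 + 1/5·π_1 + 3/10·π_2 + 1/10·π_3 + 3/10·π_4
  π_2 = 1/10·π_0 + 3/10·π_1 + 1/5·π_2 + 3/10·π_3 + 1/5·π_4
  π_3 = 3/10·π_0 + 1/10·π_1 + 1/10·π_2 + 1/10·π_3 + 1/5·π_4
  normalize: π_0 + π_1 + π_2 + π_3 + π_4 = 1
Solving the linear system gives exactly π = [177/784, 435/2156, 923/4312, 129/784, 19/98].

π = [0.2258, 0.2018, 0.2141, 0.1645, 0.1939]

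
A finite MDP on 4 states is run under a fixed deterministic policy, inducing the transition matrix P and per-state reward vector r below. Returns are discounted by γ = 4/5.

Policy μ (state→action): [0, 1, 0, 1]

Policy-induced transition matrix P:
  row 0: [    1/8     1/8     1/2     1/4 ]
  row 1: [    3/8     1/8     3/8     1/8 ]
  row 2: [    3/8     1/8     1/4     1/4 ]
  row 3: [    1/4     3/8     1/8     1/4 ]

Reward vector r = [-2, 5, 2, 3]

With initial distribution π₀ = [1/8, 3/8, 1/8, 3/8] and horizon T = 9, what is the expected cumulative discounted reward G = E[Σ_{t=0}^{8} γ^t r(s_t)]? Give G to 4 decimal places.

G = 8.5322

t=0: π = [0.1250, 0.3750, 0.1250, 0.3750], E[r] = 3.0000, γ^t·E[r] = 3.000000, running G = 3.000000
t=1: π = [0.2969, 0.2188, 0.2813, 0.2031], E[r] = 1.6719, γ^t·E[r] = 1.337500, running G = 4.337500
t=2: π = [0.2754, 0.1758, 0.3262, 0.2227], E[r] = 1.6484, γ^t·E[r] = 1.055000, running G = 5.392500
t=3: π = [0.2783, 0.1807, 0.3130, 0.2280], E[r] = 1.6567, γ^t·E[r] = 0.848250, running G = 6.240750
t=4: π = [0.2769, 0.1820, 0.3137, 0.2274], E[r] = 1.6658, γ^t·E[r] = 0.682300, running G = 6.923050
t=5: π = [0.2773, 0.1819, 0.3136, 0.2272], E[r] = 1.6634, γ^t·E[r] = 0.545075, running G = 7.468125
t=6: π = [0.2773, 0.1818, 0.3137, 0.2273], E[r] = 1.6637, γ^t·E[r] = 0.436122, running G = 7.904247
t=7: π = [0.2773, 0.1818, 0.3136, 0.2273], E[r] = 1.6636, γ^t·E[r] = 0.348886, running G = 8.253133
t=8: π = [0.2773, 0.1818, 0.3136, 0.2273], E[r] = 1.6636, γ^t·E[r] = 0.279113, running G = 8.532245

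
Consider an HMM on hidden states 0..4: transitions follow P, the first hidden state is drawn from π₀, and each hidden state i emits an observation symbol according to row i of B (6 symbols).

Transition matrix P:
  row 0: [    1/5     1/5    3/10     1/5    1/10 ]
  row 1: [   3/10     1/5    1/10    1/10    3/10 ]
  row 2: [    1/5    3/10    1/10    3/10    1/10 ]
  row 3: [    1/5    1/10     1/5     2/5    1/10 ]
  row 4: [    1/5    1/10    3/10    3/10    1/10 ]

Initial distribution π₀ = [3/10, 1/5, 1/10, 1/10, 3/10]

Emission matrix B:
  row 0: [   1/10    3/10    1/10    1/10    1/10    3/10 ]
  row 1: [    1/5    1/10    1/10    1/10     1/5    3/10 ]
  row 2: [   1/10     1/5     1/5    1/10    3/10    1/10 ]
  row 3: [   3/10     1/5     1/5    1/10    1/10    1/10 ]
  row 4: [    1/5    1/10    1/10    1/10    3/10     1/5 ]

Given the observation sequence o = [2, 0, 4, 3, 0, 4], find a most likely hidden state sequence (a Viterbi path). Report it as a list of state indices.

path = [4, 3, 2, 3, 3, 2]

t=0: δ = [3.000e-02, 2.000e-02, 2.000e-02, 2.000e-02, 3.000e-02]  (obs o_0=2)
t=1: δ = [6.000e-04, 1.200e-03, 9.000e-04, 2.700e-03, 1.200e-03]  ψ = [0, 0, 0, 4, 1]  (obs o_1=0)
t=2: δ = [5.400e-05, 5.400e-05, 1.620e-04, 1.080e-04, 1.080e-04]  ψ = [3, 2, 3, 3, 1]  (obs o_2=4)
t=3: δ = [3.240e-06, 4.860e-06, 3.240e-06, 4.860e-06, 1.620e-06]  ψ = [2, 2, 4, 2, 1]  (obs o_3=3)
t=4: δ = [1.458e-07, 1.944e-07, 9.720e-08, 5.832e-07, 2.916e-07]  ψ = [1, 1, 0, 3, 1]  (obs o_4=0)
t=5: δ = [1.166e-08, 1.166e-08, 3.499e-08, 2.333e-08, 1.750e-08]  ψ = [3, 3, 3, 3, 1]  (obs o_5=4)
backtrack: best end state = 2; path = [4, 3, 2, 3, 3, 2]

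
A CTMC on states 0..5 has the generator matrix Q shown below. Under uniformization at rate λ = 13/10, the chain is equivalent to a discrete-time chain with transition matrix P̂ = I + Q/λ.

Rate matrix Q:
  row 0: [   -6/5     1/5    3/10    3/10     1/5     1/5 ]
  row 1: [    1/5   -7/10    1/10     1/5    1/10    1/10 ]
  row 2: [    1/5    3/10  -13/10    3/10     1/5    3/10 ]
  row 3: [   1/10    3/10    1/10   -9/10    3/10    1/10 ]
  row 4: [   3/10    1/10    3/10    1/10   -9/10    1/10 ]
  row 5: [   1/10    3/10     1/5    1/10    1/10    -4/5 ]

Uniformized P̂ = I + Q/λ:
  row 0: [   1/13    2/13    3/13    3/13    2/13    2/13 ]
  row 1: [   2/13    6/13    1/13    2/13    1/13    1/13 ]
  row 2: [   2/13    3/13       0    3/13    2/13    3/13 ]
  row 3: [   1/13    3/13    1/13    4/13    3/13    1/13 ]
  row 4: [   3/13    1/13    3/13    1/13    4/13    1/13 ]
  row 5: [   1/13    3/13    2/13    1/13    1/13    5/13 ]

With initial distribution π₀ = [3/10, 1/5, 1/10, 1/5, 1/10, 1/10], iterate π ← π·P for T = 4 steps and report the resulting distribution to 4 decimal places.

t=0: π = [0.3000, 0.2000, 0.1000, 0.2000, 0.1000, 0.1000]
t=1: π = [0.1154, 0.2385, 0.1385, 0.2000, 0.1615, 0.1462]
t=2: π = [0.1308, 0.2521, 0.1201, 0.1805, 0.1645, 0.1521]
t=3: π = [0.1309, 0.2536, 0.1248, 0.1766, 0.1619, 0.1523]
t=4: π = [0.1309, 0.2543, 0.1241, 0.1765, 0.1611, 0.1530]

π = [0.1309, 0.2543, 0.1241, 0.1765, 0.1611, 0.1530]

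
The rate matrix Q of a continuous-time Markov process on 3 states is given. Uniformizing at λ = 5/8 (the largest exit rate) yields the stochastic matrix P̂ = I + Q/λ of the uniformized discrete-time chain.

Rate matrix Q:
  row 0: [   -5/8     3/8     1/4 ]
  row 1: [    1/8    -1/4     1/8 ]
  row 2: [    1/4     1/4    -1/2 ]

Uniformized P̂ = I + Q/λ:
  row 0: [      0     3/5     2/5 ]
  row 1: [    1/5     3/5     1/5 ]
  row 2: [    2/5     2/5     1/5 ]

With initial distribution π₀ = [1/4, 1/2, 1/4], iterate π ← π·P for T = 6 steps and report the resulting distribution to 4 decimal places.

t=0: π = [0.2500, 0.5000, 0.2500]
t=1: π = [0.2000, 0.5500, 0.2500]
t=2: π = [0.2100, 0.5500, 0.2400]
t=3: π = [0.2060, 0.5520, 0.2420]
t=4: π = [0.2072, 0.5516, 0.2412]
t=5: π = [0.2068, 0.5518, 0.2414]
t=6: π = [0.2069, 0.5517, 0.2414]

π = [0.2069, 0.5517, 0.2414]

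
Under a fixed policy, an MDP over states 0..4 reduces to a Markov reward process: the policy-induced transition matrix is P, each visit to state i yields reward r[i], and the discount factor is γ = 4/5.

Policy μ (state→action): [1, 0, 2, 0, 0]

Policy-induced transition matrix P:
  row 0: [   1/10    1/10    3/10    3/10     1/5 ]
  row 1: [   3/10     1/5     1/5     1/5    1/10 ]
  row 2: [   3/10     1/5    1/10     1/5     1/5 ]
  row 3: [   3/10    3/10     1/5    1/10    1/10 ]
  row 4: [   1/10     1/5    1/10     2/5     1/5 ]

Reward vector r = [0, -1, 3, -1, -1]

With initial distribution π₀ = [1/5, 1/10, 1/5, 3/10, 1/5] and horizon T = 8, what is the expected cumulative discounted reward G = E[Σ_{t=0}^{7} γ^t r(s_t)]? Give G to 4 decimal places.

t=0: π = [0.2000, 0.1000, 0.2000, 0.3000, 0.2000], E[r] = 0.0000, γ^t·E[r] = 0.000000, running G = 0.000000
t=1: π = [0.2200, 0.2100, 0.1800, 0.2300, 0.1600], E[r] = -0.0600, γ^t·E[r] = -0.048000, running G = -0.048000
t=2: π = [0.2240, 0.2010, 0.1880, 0.2310, 0.1560], E[r] = -0.0240, γ^t·E[r] = -0.015360, running G = -0.063360
t=3: π = [0.2240, 0.2007, 0.1880, 0.2305, 0.1568], E[r] = -0.0240, γ^t·E[r] = -0.012288, running G = -0.075648
t=4: π = [0.2238, 0.2007, 0.1879, 0.2307, 0.1569], E[r] = -0.0245, γ^t·E[r] = -0.010027, running G = -0.085675
t=5: π = [0.2239, 0.2007, 0.1879, 0.2307, 0.1569], E[r] = -0.0245, γ^t·E[r] = -0.008037, running G = -0.093712
t=6: π = [0.2239, 0.2007, 0.1879, 0.2307, 0.1569], E[r] = -0.0245, γ^t·E[r] = -0.006425, running G = -0.100137
t=7: π = [0.2239, 0.2007, 0.1879, 0.2307, 0.1569], E[r] = -0.0245, γ^t·E[r] = -0.005140, running G = -0.105277

G = -0.1053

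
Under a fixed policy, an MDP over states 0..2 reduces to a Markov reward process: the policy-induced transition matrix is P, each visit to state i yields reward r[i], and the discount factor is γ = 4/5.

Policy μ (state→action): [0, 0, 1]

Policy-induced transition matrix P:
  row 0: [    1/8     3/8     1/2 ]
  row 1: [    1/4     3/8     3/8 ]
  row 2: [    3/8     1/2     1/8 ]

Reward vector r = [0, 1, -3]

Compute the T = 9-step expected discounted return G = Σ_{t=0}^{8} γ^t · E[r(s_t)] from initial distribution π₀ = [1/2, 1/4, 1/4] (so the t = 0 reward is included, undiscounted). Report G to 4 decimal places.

G = -2.4665

t=0: π = [0.5000, 0.2500, 0.2500], E[r] = -0.5000, γ^t·E[r] = -0.500000, running G = -0.500000
t=1: π = [0.2188, 0.4063, 0.3750], E[r] = -0.7188, γ^t·E[r] = -0.575000, running G = -1.075000
t=2: π = [0.2695, 0.4219, 0.3086], E[r] = -0.5039, γ^t·E[r] = -0.322500, running G = -1.397500
t=3: π = [0.2549, 0.4136, 0.3315], E[r] = -0.5811, γ^t·E[r] = -0.297500, running G = -1.695000
t=4: π = [0.2596, 0.4164, 0.3240], E[r] = -0.5555, γ^t·E[r] = -0.227525, running G = -1.922525
t=5: π = [0.2580, 0.4155, 0.3265], E[r] = -0.5639, γ^t·E[r] = -0.184768, running G = -2.107293
t=6: π = [0.2586, 0.4158, 0.3256], E[r] = -0.5611, γ^t·E[r] = -0.147095, running G = -2.254387
t=7: π = [0.2584, 0.4157, 0.3259], E[r] = -0.5620, γ^t·E[r] = -0.117864, running G = -2.372251
t=8: π = [0.2584, 0.4157, 0.3258], E[r] = -0.5617, γ^t·E[r] = -0.094242, running G = -2.466493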